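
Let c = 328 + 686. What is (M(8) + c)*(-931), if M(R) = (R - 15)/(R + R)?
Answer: -15098027/16 ≈ -9.4363e+5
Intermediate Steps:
c = 1014
M(R) = (-15 + R)/(2*R) (M(R) = (-15 + R)/((2*R)) = (-15 + R)*(1/(2*R)) = (-15 + R)/(2*R))
(M(8) + c)*(-931) = ((½)*(-15 + 8)/8 + 1014)*(-931) = ((½)*(⅛)*(-7) + 1014)*(-931) = (-7/16 + 1014)*(-931) = (16217/16)*(-931) = -15098027/16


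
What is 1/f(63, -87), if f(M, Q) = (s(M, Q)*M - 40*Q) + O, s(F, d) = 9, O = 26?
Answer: 1/4073 ≈ 0.00024552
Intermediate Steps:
f(M, Q) = 26 - 40*Q + 9*M (f(M, Q) = (9*M - 40*Q) + 26 = (-40*Q + 9*M) + 26 = 26 - 40*Q + 9*M)
1/f(63, -87) = 1/(26 - 40*(-87) + 9*63) = 1/(26 + 3480 + 567) = 1/4073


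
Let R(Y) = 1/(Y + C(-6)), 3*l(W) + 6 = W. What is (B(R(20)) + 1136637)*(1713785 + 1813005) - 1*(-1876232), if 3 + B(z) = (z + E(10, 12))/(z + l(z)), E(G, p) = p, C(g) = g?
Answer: 32069191600483/8 ≈ 4.0086e+12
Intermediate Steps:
l(W) = -2 + W/3
R(Y) = 1/(-6 + Y) (R(Y) = 1/(Y - 6) = 1/(-6 + Y))
B(z) = -3 + (12 + z)/(-2 + 4*z/3) (B(z) = -3 + (z + 12)/(z + (-2 + z/3)) = -3 + (12 + z)/(-2 + 4*z/3))
(B(R(20)) + 1136637)*(1713785 + 1813005) - 1*(-1876232) = (9*(6 - 1/(-6 + 20))/(2*(-3 + 2/(-6 + 20))) + 1136637)*(1713785 + 1813005) - 1*(-1876232) = (9*(6 - 1/14)/(2*(-3 + 2/14)) + 1136637)*3526790 + 1876232 = (9*(6 - 1*1/14)/(2*(-3 + 2*(1/14))) + 1136637)*3526790 + 1876232 = (9*(6 - 1/14)/(2*(-3 + ⅐)) + 1136637)*3526790 + 1876232 = ((9/2)*(83/14)/(-20/7) + 1136637)*3526790 + 1876232 = ((9/2)*(-7/20)*(83/14) + 1136637)*3526790 + 1876232 = (-747/80 + 1136637)*3526790 + 1876232 = (90930213/80)*3526790 + 1876232 = 32069176590627/8 + 1876232 = 32069191600483/8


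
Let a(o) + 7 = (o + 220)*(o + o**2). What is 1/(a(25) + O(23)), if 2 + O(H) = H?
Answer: 1/159264 ≈ 6.2789e-6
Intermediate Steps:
O(H) = -2 + H
a(o) = -7 + (220 + o)*(o + o**2) (a(o) = -7 + (o + 220)*(o + o**2) = -7 + (220 + o)*(o + o**2))
1/(a(25) + O(23)) = 1/((-7 + 25**3 + 220*25 + 221*25**2) + (-2 + 23)) = 1/((-7 + 15625 + 5500 + 221*625) + 21) = 1/((-7 + 15625 + 5500 + 138125) + 21) = 1/(159243 + 21) = 1/159264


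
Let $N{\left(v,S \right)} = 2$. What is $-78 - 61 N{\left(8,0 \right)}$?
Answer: $-200$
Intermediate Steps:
$-78 - 61 N{\left(8,0 \right)} = -78 - 122 = -200$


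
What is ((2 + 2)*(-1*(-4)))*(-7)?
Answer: -112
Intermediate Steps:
((2 + 2)*(-1*(-4)))*(-7) = (4*4)*(-7) = 16*(-7) = -112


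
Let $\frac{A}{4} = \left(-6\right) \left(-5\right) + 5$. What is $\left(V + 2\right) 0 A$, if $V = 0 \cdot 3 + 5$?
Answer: $0$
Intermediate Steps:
$V = 5$ ($V = 0 + 5 = 5$)
$A = 140$ ($A = 4 \left(\left(-6\right) \left(-5\right) + 5\right) = 4 \left(30 + 5\right) = 4 \cdot 35 = 140$)
$\left(V + 2\right) 0 A = \left(5 + 2\right) 0 \cdot 140 = 7 \cdot 0 \cdot 140 = 0 \cdot 140 = 0$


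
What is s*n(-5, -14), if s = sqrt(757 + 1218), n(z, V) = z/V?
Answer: 25*sqrt(79)/14 ≈ 15.872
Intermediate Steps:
s = 5*sqrt(79) (s = sqrt(1975) = 5*sqrt(79) ≈ 44.441)
s*n(-5, -14) = (5*sqrt(79))*(-5/(-14)) = (5*sqrt(79))*(-5*(-1/14)) = (5*sqrt(79))*(5/14) = 25*sqrt(79)/14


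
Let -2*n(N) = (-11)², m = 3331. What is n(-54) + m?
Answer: 6541/2 ≈ 3270.5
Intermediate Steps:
n(N) = -121/2 (n(N) = -½*(-11)² = -½*121 = -121/2)
n(-54) + m = -121/2 + 3331 = 6541/2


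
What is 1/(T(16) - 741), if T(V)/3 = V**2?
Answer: 1/27 ≈ 0.037037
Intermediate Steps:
T(V) = 3*V**2
1/(T(16) - 741) = 1/(3*16**2 - 741) = 1/(3*256 - 741) = 1/(768 - 741) = 1/27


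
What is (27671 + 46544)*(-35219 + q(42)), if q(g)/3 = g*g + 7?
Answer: -2219473790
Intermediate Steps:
q(g) = 21 + 3*g² (q(g) = 3*(g*g + 7) = 3*(g² + 7) = 3*(7 + g²) = 21 + 3*g²)
(27671 + 46544)*(-35219 + q(42)) = (27671 + 46544)*(-35219 + (21 + 3*42²)) = 74215*(-35219 + (21 + 3*1764)) = 74215*(-35219 + (21 + 5292)) = 74215*(-35219 + 5313) = 74215*(-29906) = -2219473790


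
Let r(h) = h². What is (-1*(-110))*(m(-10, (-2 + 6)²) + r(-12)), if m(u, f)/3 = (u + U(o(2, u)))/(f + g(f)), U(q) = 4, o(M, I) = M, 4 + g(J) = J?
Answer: 110385/7 ≈ 15769.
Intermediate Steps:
g(J) = -4 + J
m(u, f) = 3*(4 + u)/(-4 + 2*f) (m(u, f) = 3*((u + 4)/(f + (-4 + f))) = 3*((4 + u)/(-4 + 2*f)) = 3*(4 + u)/(-4 + 2*f))
(-1*(-110))*(m(-10, (-2 + 6)²) + r(-12)) = (-1*(-110))*(3*(4 - 10)/(2*(-2 + (-2 + 6)²)) + (-12)²) = 110*((3/2)*(-6)/(-2 + 4²) + 144) = 110*((3/2)*(-6)/(-2 + 16) + 144) = 110*((3/2)*(-6)/14 + 144) = 110*((3/2)*(1/14)*(-6) + 144) = 110*(-9/14 + 144) = 110*(2007/14) = 110385/7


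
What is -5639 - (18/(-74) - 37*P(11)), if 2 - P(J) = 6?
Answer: -214110/37 ≈ -5786.8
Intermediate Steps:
P(J) = -4 (P(J) = 2 - 1*6 = 2 - 6 = -4)
-5639 - (18/(-74) - 37*P(11)) = -5639 - (18/(-74) - 37*(-4)) = -5639 - (18*(-1/74) + 148) = -5639 - (-9/37 + 148) = -5639 - 1*5467/37 = -5639 - 5467/37 = -214110/37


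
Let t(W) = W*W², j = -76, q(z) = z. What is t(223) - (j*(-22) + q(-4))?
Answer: 11087899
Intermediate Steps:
t(W) = W³
t(223) - (j*(-22) + q(-4)) = 223³ - (-76*(-22) - 4) = 11089567 - (1672 - 4) = 11089567 - 1*1668 = 11089567 - 1668 = 11087899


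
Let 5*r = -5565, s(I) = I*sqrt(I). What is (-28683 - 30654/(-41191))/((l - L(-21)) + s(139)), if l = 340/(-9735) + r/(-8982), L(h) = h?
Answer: 94072868226375346810854/417607024879314166734773 - 620045309073811375557396*sqrt(139)/417607024879314166734773 ≈ -17.280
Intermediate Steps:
s(I) = I**(3/2)
r = -1113 (r = (1/5)*(-5565) = -1113)
l = 172915/1943106 (l = 340/(-9735) - 1113/(-8982) = 340*(-1/9735) - 1113*(-1/8982) = -68/1947 + 371/2994 = 172915/1943106 ≈ 0.088989)
(-28683 - 30654/(-41191))/((l - L(-21)) + s(139)) = (-28683 - 30654/(-41191))/((172915/1943106 - 1*(-21)) + 139**(3/2)) = (-28683 - 30654*(-1/41191))/((172915/1943106 + 21) + 139*sqrt(139)) = (-28683 + 30654/41191)/(40978141/1943106 + 139*sqrt(139)) = -1181450799/(41191*(40978141/1943106 + 139*sqrt(139)))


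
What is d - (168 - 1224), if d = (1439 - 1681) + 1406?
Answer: 2220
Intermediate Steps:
d = 1164 (d = -242 + 1406 = 1164)
d - (168 - 1224) = 1164 - (168 - 1224) = 1164 - 1*(-1056) = 1164 + 1056 = 2220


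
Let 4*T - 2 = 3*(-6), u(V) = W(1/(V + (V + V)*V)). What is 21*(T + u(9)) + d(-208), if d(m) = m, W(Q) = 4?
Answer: -208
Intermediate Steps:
u(V) = 4
T = -4 (T = ½ + (3*(-6))/4 = ½ + (¼)*(-18) = ½ - 9/2 = -4)
21*(T + u(9)) + d(-208) = 21*(-4 + 4) - 208 = 21*0 - 208 = 0 - 208 = -208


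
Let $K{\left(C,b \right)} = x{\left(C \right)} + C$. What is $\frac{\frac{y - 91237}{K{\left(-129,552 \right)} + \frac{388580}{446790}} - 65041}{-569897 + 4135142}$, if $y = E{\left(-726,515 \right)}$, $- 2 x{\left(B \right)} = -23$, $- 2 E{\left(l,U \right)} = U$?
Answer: $- \frac{669671715278}{37156445038005} \approx -0.018023$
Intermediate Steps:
$E{\left(l,U \right)} = - \frac{U}{2}$
$x{\left(B \right)} = \frac{23}{2}$ ($x{\left(B \right)} = \left(- \frac{1}{2}\right) \left(-23\right) = \frac{23}{2}$)
$K{\left(C,b \right)} = \frac{23}{2} + C$
$y = - \frac{515}{2}$ ($y = \left(- \frac{1}{2}\right) 515 = - \frac{515}{2} \approx -257.5$)
$\frac{\frac{y - 91237}{K{\left(-129,552 \right)} + \frac{388580}{446790}} - 65041}{-569897 + 4135142} = \frac{\frac{- \frac{515}{2} - 91237}{\left(\frac{23}{2} - 129\right) + \frac{388580}{446790}} - 65041}{-569897 + 4135142} = \frac{- \frac{182989}{2 \left(- \frac{235}{2} + 388580 \cdot \frac{1}{446790}\right)} - 65041}{3565245} = \left(- \frac{182989}{2 \left(- \frac{235}{2} + \frac{38858}{44679}\right)} - 65041\right) \frac{1}{3565245} = \left(- \frac{182989}{2 \left(- \frac{10421849}{89358}\right)} - 65041\right) \frac{1}{3565245} = \left(\left(- \frac{182989}{2}\right) \left(- \frac{89358}{10421849}\right) - 65041\right) \frac{1}{3565245} = \left(\frac{8175765531}{10421849} - 65041\right) \frac{1}{3565245} = \left(- \frac{669671715278}{10421849}\right) \frac{1}{3565245} = - \frac{669671715278}{37156445038005}$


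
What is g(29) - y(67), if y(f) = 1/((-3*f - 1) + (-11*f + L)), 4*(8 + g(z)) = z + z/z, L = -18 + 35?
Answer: -230/461 ≈ -0.49892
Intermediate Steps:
L = 17
g(z) = -31/4 + z/4 (g(z) = -8 + (z + z/z)/4 = -8 + (z + 1)/4 = -8 + (1 + z)/4 = -8 + (1/4 + z/4) = -31/4 + z/4)
y(f) = 1/(16 - 14*f) (y(f) = 1/((-3*f - 1) + (-11*f + 17)) = 1/((-1 - 3*f) + (17 - 11*f)) = 1/(16 - 14*f))
g(29) - y(67) = (-31/4 + (1/4)*29) - (-1)/(-16 + 14*67) = (-31/4 + 29/4) - (-1)/(-16 + 938) = -1/2 - (-1)/922 = -1/2 - 1*(-1/922) = -1/2 + 1/922 = -230/461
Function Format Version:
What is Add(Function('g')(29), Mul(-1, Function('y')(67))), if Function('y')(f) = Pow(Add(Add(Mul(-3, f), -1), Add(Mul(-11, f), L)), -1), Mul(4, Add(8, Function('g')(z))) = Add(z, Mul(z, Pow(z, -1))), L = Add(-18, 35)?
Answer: Rational(-230, 461) ≈ -0.49892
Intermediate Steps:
L = 17
Function('g')(z) = Add(Rational(-31, 4), Mul(Rational(1, 4), z)) (Function('g')(z) = Add(-8, Mul(Rational(1, 4), Add(z, Mul(z, Pow(z, -1))))) = Add(-8, Mul(Rational(1, 4), Add(z, 1))) = Add(-8, Mul(Rational(1, 4), Add(1, z))) = Add(-8, Add(Rational(1, 4), Mul(Rational(1, 4), z))) = Add(Rational(-31, 4), Mul(Rational(1, 4), z)))
Function('y')(f) = Pow(Add(16, Mul(-14, f)), -1) (Function('y')(f) = Pow(Add(Add(Mul(-3, f), -1), Add(Mul(-11, f), 17)), -1) = Pow(Add(Add(-1, Mul(-3, f)), Add(17, Mul(-11, f))), -1) = Pow(Add(16, Mul(-14, f)), -1))
Add(Function('g')(29), Mul(-1, Function('y')(67))) = Add(Add(Rational(-31, 4), Mul(Rational(1, 4), 29)), Mul(-1, Mul(-1, Pow(Add(-16, Mul(14, 67)), -1)))) = Add(Add(Rational(-31, 4), Rational(29, 4)), Mul(-1, Mul(-1, Pow(Add(-16, 938), -1)))) = Add(Rational(-1, 2), Mul(-1, Mul(-1, Pow(922, -1)))) = Add(Rational(-1, 2), Mul(-1, Mul(-1, Rational(1, 922)))) = Add(Rational(-1, 2), Mul(-1, Rational(-1, 922))) = Add(Rational(-1, 2), Rational(1, 922)) = Rational(-230, 461)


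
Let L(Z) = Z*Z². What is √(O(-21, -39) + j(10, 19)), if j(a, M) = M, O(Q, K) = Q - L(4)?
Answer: I*√66 ≈ 8.124*I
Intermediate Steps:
L(Z) = Z³
O(Q, K) = -64 + Q (O(Q, K) = Q - 1*4³ = Q - 1*64 = Q - 64 = -64 + Q)
√(O(-21, -39) + j(10, 19)) = √((-64 - 21) + 19) = √(-85 + 19) = √(-66) = I*√66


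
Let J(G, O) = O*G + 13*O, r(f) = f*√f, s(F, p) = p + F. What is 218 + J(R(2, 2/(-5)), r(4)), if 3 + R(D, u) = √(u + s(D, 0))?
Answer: 298 + 16*√10/5 ≈ 308.12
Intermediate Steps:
s(F, p) = F + p
r(f) = f^(3/2)
R(D, u) = -3 + √(D + u) (R(D, u) = -3 + √(u + (D + 0)) = -3 + √(u + D) = -3 + √(D + u))
J(G, O) = 13*O + G*O (J(G, O) = G*O + 13*O = 13*O + G*O)
218 + J(R(2, 2/(-5)), r(4)) = 218 + 4^(3/2)*(13 + (-3 + √(2 + 2/(-5)))) = 218 + 8*(13 + (-3 + √(2 + 2*(-⅕)))) = 218 + 8*(13 + (-3 + √(2 - ⅖))) = 218 + 8*(13 + (-3 + √(8/5))) = 218 + 8*(13 + (-3 + 2*√10/5)) = 218 + 8*(10 + 2*√10/5) = 218 + (80 + 16*√10/5) = 298 + 16*√10/5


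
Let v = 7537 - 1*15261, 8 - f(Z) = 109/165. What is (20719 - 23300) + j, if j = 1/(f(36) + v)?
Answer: -3286255834/1273249 ≈ -2581.0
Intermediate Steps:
f(Z) = 1211/165 (f(Z) = 8 - 109/165 = 1211/165)
v = -7724 (v = 7537 - 15261 = -7724)
j = -165/1273249 (j = 1/(1211/165 - 7724) = 1/(-1273249/165) = -165/1273249 ≈ -0.00012959)
(20719 - 23300) + j = (20719 - 23300) - 165/1273249 = -2581 - 165/1273249 = -3286255834/1273249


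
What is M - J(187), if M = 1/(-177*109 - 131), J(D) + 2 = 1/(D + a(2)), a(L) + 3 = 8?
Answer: 232475/116544 ≈ 1.9947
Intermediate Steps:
a(L) = 5 (a(L) = -3 + 8 = 5)
J(D) = -2 + 1/(5 + D) (J(D) = -2 + 1/(D + 5) = -2 + 1/(5 + D))
M = -1/19424 (M = 1/(-19293 - 131) = 1/(-19424) = -1/19424 ≈ -5.1483e-5)
M - J(187) = -1/19424 - (-9 - 2*187)/(5 + 187) = -1/19424 - (-9 - 374)/192 = -1/19424 - (-383)/192 = -1/19424 - 1*(-383/192) = -1/19424 + 383/192 = 232475/116544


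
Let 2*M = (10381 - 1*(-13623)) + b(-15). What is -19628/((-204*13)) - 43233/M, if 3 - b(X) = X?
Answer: 30274498/7963293 ≈ 3.8018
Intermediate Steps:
b(X) = 3 - X
M = 12011 (M = ((10381 - 1*(-13623)) + (3 - 1*(-15)))/2 = ((10381 + 13623) + (3 + 15))/2 = (24004 + 18)/2 = (½)*24022 = 12011)
-19628/((-204*13)) - 43233/M = -19628/((-204*13)) - 43233/12011 = -19628/(-2652) - 43233*1/12011 = -19628*(-1/2652) - 43233/12011 = 4907/663 - 43233/12011 = 30274498/7963293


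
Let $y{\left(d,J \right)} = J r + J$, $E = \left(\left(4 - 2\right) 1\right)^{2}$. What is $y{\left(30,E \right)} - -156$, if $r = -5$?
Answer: $140$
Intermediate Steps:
$E = 4$ ($E = \left(2 \cdot 1\right)^{2} = 2^{2} = 4$)
$y{\left(d,J \right)} = - 4 J$ ($y{\left(d,J \right)} = J \left(-5\right) + J = - 5 J + J = - 4 J$)
$y{\left(30,E \right)} - -156 = \left(-4\right) 4 - -156 = -16 + 156 = 140$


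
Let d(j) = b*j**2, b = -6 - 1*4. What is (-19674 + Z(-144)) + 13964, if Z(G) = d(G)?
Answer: -213070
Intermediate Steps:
b = -10 (b = -6 - 4 = -10)
d(j) = -10*j**2
Z(G) = -10*G**2
(-19674 + Z(-144)) + 13964 = (-19674 - 10*(-144)**2) + 13964 = (-19674 - 10*20736) + 13964 = (-19674 - 207360) + 13964 = -227034 + 13964 = -213070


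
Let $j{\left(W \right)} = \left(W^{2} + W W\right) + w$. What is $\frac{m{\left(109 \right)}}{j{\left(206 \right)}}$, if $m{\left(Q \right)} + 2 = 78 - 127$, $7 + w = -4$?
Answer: $- \frac{17}{28287} \approx -0.00060098$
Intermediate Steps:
$w = -11$ ($w = -7 - 4 = -11$)
$m{\left(Q \right)} = -51$ ($m{\left(Q \right)} = -2 + \left(78 - 127\right) = -2 - 49 = -51$)
$j{\left(W \right)} = -11 + 2 W^{2}$ ($j{\left(W \right)} = \left(W^{2} + W W\right) - 11 = \left(W^{2} + W^{2}\right) - 11 = 2 W^{2} - 11 = -11 + 2 W^{2}$)
$\frac{m{\left(109 \right)}}{j{\left(206 \right)}} = - \frac{51}{-11 + 2 \cdot 206^{2}} = - \frac{51}{-11 + 2 \cdot 42436} = - \frac{51}{-11 + 84872} = - \frac{51}{84861} = \left(-51\right) \frac{1}{84861} = - \frac{17}{28287}$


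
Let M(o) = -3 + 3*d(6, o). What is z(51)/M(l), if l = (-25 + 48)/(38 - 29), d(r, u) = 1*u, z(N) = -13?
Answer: -39/14 ≈ -2.7857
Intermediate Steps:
d(r, u) = u
l = 23/9 ≈ 2.5556
M(o) = -3 + 3*o
z(51)/M(l) = -13/(-3 + 3*(23/9)) = -13/(-3 + 23/3) = -13/14/3 = -13*3/14 = -39/14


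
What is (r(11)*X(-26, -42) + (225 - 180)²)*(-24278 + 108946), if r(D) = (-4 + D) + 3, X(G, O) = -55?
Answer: 124885300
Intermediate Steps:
r(D) = -1 + D
(r(11)*X(-26, -42) + (225 - 180)²)*(-24278 + 108946) = ((-1 + 11)*(-55) + (225 - 180)²)*(-24278 + 108946) = (10*(-55) + 45²)*84668 = (-550 + 2025)*84668 = 1475*84668 = 124885300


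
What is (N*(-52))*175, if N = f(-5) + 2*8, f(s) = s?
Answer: -100100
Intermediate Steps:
N = 11 (N = -5 + 2*8 = -5 + 16 = 11)
(N*(-52))*175 = (11*(-52))*175 = -572*175 = -100100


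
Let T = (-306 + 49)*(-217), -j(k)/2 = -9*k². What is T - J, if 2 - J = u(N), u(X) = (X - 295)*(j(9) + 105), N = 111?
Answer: -231825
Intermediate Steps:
j(k) = 18*k² (j(k) = -(-18)*k² = 18*k²)
u(X) = -461085 + 1563*X (u(X) = (X - 295)*(18*9² + 105) = (-295 + X)*(18*81 + 105) = (-295 + X)*(1458 + 105) = (-295 + X)*1563 = -461085 + 1563*X)
J = 287594 (J = 2 - (-461085 + 1563*111) = 2 - (-461085 + 173493) = 2 - 1*(-287592) = 2 + 287592 = 287594)
T = 55769 (T = -257*(-217) = 55769)
T - J = 55769 - 1*287594 = 55769 - 287594 = -231825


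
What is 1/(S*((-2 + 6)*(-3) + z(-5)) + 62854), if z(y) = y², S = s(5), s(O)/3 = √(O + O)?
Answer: 31427/1975305053 - 39*√10/3950610106 ≈ 1.5879e-5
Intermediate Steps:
s(O) = 3*√2*√O (s(O) = 3*√(O + O) = 3*√(2*O) = 3*(√2*√O) = 3*√2*√O)
S = 3*√10 (S = 3*√2*√5 = 3*√10 ≈ 9.4868)
1/(S*((-2 + 6)*(-3) + z(-5)) + 62854) = 1/((3*√10)*((-2 + 6)*(-3) + (-5)²) + 62854) = 1/((3*√10)*(4*(-3) + 25) + 62854) = 1/((3*√10)*(-12 + 25) + 62854) = 1/((3*√10)*13 + 62854) = 1/(39*√10 + 62854) = 1/(62854 + 39*√10)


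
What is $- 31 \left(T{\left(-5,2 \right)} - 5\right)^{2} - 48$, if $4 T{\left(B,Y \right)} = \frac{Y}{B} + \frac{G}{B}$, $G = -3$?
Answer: $- \frac{323031}{400} \approx -807.58$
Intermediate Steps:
$T{\left(B,Y \right)} = - \frac{3}{4 B} + \frac{Y}{4 B}$ ($T{\left(B,Y \right)} = \frac{\frac{Y}{B} - \frac{3}{B}}{4} = \frac{- \frac{3}{B} + \frac{Y}{B}}{4} = - \frac{3}{4 B} + \frac{Y}{4 B}$)
$- 31 \left(T{\left(-5,2 \right)} - 5\right)^{2} - 48 = - 31 \left(\frac{-3 + 2}{4 \left(-5\right)} - 5\right)^{2} - 48 = - 31 \left(\frac{1}{4} \left(- \frac{1}{5}\right) \left(-1\right) - 5\right)^{2} - 48 = - 31 \left(\frac{1}{20} - 5\right)^{2} - 48 = - 31 \left(- \frac{99}{20}\right)^{2} - 48 = \left(-31\right) \frac{9801}{400} - 48 = - \frac{303831}{400} - 48 = - \frac{323031}{400}$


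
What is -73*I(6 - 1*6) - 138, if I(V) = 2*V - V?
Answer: -138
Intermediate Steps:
I(V) = V
-73*I(6 - 1*6) - 138 = -73*(6 - 1*6) - 138 = -73*(6 - 6) - 138 = -73*0 - 138 = 0 - 138 = -138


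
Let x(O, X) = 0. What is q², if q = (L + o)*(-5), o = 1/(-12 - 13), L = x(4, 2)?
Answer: 1/25 ≈ 0.040000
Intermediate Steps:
L = 0
o = -1/25 (o = 1/(-25) = -1/25 ≈ -0.040000)
q = ⅕ (q = (0 - 1/25)*(-5) = -1/25*(-5) = ⅕ ≈ 0.20000)
q² = (⅕)² = 1/25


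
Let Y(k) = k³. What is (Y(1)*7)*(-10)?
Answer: -70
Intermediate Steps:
(Y(1)*7)*(-10) = (1³*7)*(-10) = (1*7)*(-10) = 7*(-10) = -70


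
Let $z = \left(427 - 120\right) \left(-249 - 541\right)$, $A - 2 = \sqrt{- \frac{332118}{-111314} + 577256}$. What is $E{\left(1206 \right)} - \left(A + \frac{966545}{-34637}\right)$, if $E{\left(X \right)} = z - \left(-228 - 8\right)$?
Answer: $- \frac{8391440007}{34637} - \frac{\sqrt{1788176105440907}}{55657} \approx -2.4303 \cdot 10^{5}$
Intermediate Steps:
$A = 2 + \frac{\sqrt{1788176105440907}}{55657}$ ($A = 2 + \sqrt{- \frac{332118}{-111314} + 577256} = 2 + \sqrt{\left(-332118\right) \left(- \frac{1}{111314}\right) + 577256} = 2 + \sqrt{\frac{166059}{55657} + 577256} = 2 + \sqrt{\frac{32128503251}{55657}} = 2 + \frac{\sqrt{1788176105440907}}{55657} \approx 761.78$)
$z = -242530$ ($z = 307 \left(-790\right) = -242530$)
$E{\left(X \right)} = -242294$ ($E{\left(X \right)} = -242530 - \left(-228 - 8\right) = -242530 - -236 = -242530 + 236 = -242294$)
$E{\left(1206 \right)} - \left(A + \frac{966545}{-34637}\right) = -242294 - \left(\left(2 + \frac{\sqrt{1788176105440907}}{55657}\right) + \frac{966545}{-34637}\right) = -242294 - \left(\left(2 + \frac{\sqrt{1788176105440907}}{55657}\right) + 966545 \left(- \frac{1}{34637}\right)\right) = -242294 - \left(\left(2 + \frac{\sqrt{1788176105440907}}{55657}\right) - \frac{966545}{34637}\right) = -242294 - \left(- \frac{897271}{34637} + \frac{\sqrt{1788176105440907}}{55657}\right) = -242294 + \left(\frac{897271}{34637} - \frac{\sqrt{1788176105440907}}{55657}\right) = - \frac{8391440007}{34637} - \frac{\sqrt{1788176105440907}}{55657}$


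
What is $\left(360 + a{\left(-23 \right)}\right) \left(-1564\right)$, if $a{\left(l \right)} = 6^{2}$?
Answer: $-619344$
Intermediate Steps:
$a{\left(l \right)} = 36$
$\left(360 + a{\left(-23 \right)}\right) \left(-1564\right) = \left(360 + 36\right) \left(-1564\right) = 396 \left(-1564\right) = -619344$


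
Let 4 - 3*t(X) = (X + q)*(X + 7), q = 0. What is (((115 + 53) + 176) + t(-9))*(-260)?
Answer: -264680/3 ≈ -88227.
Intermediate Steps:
t(X) = 4/3 - X*(7 + X)/3 (t(X) = 4/3 - (X + 0)*(X + 7)/3 = 4/3 - X*(7 + X)/3)
(((115 + 53) + 176) + t(-9))*(-260) = (((115 + 53) + 176) + (4/3 - 7/3*(-9) - 1/3*(-9)**2))*(-260) = ((168 + 176) + (4/3 + 21 - 1/3*81))*(-260) = (344 + (4/3 + 21 - 27))*(-260) = (344 - 14/3)*(-260) = (1018/3)*(-260) = -264680/3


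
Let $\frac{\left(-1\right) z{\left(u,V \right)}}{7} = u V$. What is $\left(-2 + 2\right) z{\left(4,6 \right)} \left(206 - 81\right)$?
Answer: $0$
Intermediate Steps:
$z{\left(u,V \right)} = - 7 V u$ ($z{\left(u,V \right)} = - 7 u V = - 7 V u$)
$\left(-2 + 2\right) z{\left(4,6 \right)} \left(206 - 81\right) = \left(-2 + 2\right) \left(\left(-7\right) 6 \cdot 4\right) \left(206 - 81\right) = 0 \left(-168\right) 125 = 0 \cdot 125 = 0$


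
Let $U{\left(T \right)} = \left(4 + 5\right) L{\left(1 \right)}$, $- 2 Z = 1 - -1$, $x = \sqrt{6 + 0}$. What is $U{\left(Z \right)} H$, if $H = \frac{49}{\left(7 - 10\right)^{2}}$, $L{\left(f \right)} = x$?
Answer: $49 \sqrt{6} \approx 120.03$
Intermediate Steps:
$x = \sqrt{6} \approx 2.4495$
$L{\left(f \right)} = \sqrt{6}$
$Z = -1$ ($Z = - \frac{1 - -1}{2} = - \frac{1 + 1}{2} = \left(- \frac{1}{2}\right) 2 = -1$)
$U{\left(T \right)} = 9 \sqrt{6}$ ($U{\left(T \right)} = \left(4 + 5\right) \sqrt{6} = 9 \sqrt{6}$)
$H = \frac{49}{9}$ ($H = \frac{49}{\left(-3\right)^{2}} = \frac{49}{9} \approx 5.4444$)
$U{\left(Z \right)} H = 9 \sqrt{6} \cdot \frac{49}{9} = 49 \sqrt{6}$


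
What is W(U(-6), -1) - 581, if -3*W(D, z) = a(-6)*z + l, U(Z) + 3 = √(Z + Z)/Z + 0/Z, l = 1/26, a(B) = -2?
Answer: -45371/78 ≈ -581.68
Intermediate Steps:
l = 1/26 ≈ 0.038462
U(Z) = -3 + √2/√Z (U(Z) = -3 + (√(Z + Z)/Z + 0/Z) = -3 + (√(2*Z)/Z + 0) = -3 + ((√2*√Z)/Z + 0) = -3 + (√2/√Z + 0) = -3 + √2/√Z)
W(D, z) = -1/78 + 2*z/3 (W(D, z) = -(-2*z + 1/26)/3 = -(1/26 - 2*z)/3 = -1/78 + 2*z/3)
W(U(-6), -1) - 581 = (-1/78 + (⅔)*(-1)) - 581 = (-1/78 - ⅔) - 581 = -53/78 - 581 = -45371/78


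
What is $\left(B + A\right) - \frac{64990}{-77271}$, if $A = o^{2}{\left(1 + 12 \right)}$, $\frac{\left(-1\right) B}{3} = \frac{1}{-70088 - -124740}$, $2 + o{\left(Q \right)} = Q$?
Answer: $\frac{514536379399}{4223014692} \approx 121.84$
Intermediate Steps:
$o{\left(Q \right)} = -2 + Q$
$B = - \frac{3}{54652}$ ($B = - \frac{3}{-70088 - -124740} = - \frac{3}{-70088 + 124740} = - \frac{3}{54652} \approx -5.4893 \cdot 10^{-5}$)
$A = 121$ ($A = \left(-2 + \left(1 + 12\right)\right)^{2} = \left(-2 + 13\right)^{2} = 11^{2} = 121$)
$\left(B + A\right) - \frac{64990}{-77271} = \left(- \frac{3}{54652} + 121\right) - \frac{64990}{-77271} = \frac{6612889}{54652} - - \frac{64990}{77271} = \frac{6612889}{54652} + \frac{64990}{77271} = \frac{514536379399}{4223014692}$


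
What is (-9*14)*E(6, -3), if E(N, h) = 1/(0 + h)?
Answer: 42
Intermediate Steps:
E(N, h) = 1/h
(-9*14)*E(6, -3) = -9*14/(-3) = -126*(-⅓) = 42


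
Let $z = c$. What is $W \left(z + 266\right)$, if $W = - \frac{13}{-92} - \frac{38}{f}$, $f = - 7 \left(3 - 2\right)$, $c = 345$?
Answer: $\frac{2191657}{644} \approx 3403.2$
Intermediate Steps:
$f = -7$ ($f = \left(-7\right) 1 = -7$)
$z = 345$
$W = \frac{3587}{644}$ ($W = - \frac{13}{-92} - \frac{38}{-7} = \left(-13\right) \left(- \frac{1}{92}\right) - - \frac{38}{7} = \frac{13}{92} + \frac{38}{7} = \frac{3587}{644} \approx 5.5699$)
$W \left(z + 266\right) = \frac{3587 \left(345 + 266\right)}{644} = \frac{3587}{644} \cdot 611 = \frac{2191657}{644}$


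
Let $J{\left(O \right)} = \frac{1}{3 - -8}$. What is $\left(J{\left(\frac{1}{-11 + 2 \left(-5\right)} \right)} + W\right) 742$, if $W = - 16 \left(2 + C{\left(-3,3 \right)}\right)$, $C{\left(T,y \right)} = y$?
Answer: $- \frac{652218}{11} \approx -59293.0$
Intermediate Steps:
$J{\left(O \right)} = \frac{1}{11}$ ($J{\left(O \right)} = \frac{1}{3 + 8} = \frac{1}{11}$)
$W = -80$ ($W = - 16 \left(2 + 3\right) = \left(-16\right) 5 = -80$)
$\left(J{\left(\frac{1}{-11 + 2 \left(-5\right)} \right)} + W\right) 742 = \left(\frac{1}{11} - 80\right) 742 = \left(- \frac{879}{11}\right) 742 = - \frac{652218}{11}$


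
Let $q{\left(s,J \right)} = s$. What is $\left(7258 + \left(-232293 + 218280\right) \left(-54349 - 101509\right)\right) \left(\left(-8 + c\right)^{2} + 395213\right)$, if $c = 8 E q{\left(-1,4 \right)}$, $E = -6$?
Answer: $866657612071956$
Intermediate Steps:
$c = 48$ ($c = 8 \left(-6\right) \left(-1\right) = \left(-48\right) \left(-1\right) = 48$)
$\left(7258 + \left(-232293 + 218280\right) \left(-54349 - 101509\right)\right) \left(\left(-8 + c\right)^{2} + 395213\right) = \left(7258 + \left(-232293 + 218280\right) \left(-54349 - 101509\right)\right) \left(\left(-8 + 48\right)^{2} + 395213\right) = \left(7258 - -2184038154\right) \left(40^{2} + 395213\right) = \left(7258 + 2184038154\right) \left(1600 + 395213\right) = 2184045412 \cdot 396813 = 866657612071956$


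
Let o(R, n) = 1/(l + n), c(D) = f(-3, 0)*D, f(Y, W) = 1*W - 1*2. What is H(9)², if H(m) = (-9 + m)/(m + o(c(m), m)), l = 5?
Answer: 0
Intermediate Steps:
f(Y, W) = -2 + W (f(Y, W) = W - 2 = -2 + W)
c(D) = -2*D (c(D) = (-2 + 0)*D = -2*D)
o(R, n) = 1/(5 + n)
H(m) = (-9 + m)/(m + 1/(5 + m))
H(9)² = ((-9 + 9)*(5 + 9)/(1 + 9*(5 + 9)))² = (0*14/(1 + 9*14))² = (0*14/(1 + 126))² = (0*14/127)² = ((1/127)*0*14)² = 0² = 0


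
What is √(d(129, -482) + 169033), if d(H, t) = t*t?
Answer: 11*√3317 ≈ 633.53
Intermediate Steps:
d(H, t) = t²
√(d(129, -482) + 169033) = √((-482)² + 169033) = √(232324 + 169033) = √401357 = 11*√3317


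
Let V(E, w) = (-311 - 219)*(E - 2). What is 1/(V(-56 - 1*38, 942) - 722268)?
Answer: -1/671388 ≈ -1.4895e-6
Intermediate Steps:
V(E, w) = 1060 - 530*E (V(E, w) = -530*(-2 + E) = 1060 - 530*E)
1/(V(-56 - 1*38, 942) - 722268) = 1/((1060 - 530*(-56 - 1*38)) - 722268) = 1/((1060 - 530*(-56 - 38)) - 722268) = 1/((1060 - 530*(-94)) - 722268) = 1/((1060 + 49820) - 722268) = 1/(50880 - 722268) = 1/(-671388) = -1/671388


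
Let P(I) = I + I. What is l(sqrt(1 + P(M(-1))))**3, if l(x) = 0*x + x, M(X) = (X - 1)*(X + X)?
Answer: 27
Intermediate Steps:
M(X) = 2*X*(-1 + X) (M(X) = (-1 + X)*(2*X) = 2*X*(-1 + X))
P(I) = 2*I
l(x) = x (l(x) = 0 + x = x)
l(sqrt(1 + P(M(-1))))**3 = (sqrt(1 + 2*(2*(-1)*(-1 - 1))))**3 = (sqrt(1 + 2*(2*(-1)*(-2))))**3 = (sqrt(1 + 2*4))**3 = (sqrt(1 + 8))**3 = (sqrt(9))**3 = 3**3 = 27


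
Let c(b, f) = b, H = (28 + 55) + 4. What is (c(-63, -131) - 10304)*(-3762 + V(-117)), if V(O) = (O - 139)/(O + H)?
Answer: 583682834/15 ≈ 3.8912e+7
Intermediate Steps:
H = 87 (H = 83 + 4 = 87)
V(O) = (-139 + O)/(87 + O) (V(O) = (O - 139)/(O + 87) = (-139 + O)/(87 + O))
(c(-63, -131) - 10304)*(-3762 + V(-117)) = (-63 - 10304)*(-3762 + (-139 - 117)/(87 - 117)) = -10367*(-3762 - 256/(-30)) = -10367*(-3762 - 1/30*(-256)) = -10367*(-3762 + 128/15) = -10367*(-56302/15) = 583682834/15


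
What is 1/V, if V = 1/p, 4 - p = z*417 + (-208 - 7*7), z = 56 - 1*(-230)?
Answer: -119001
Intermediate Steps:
z = 286 (z = 56 + 230 = 286)
p = -119001 (p = 4 - (286*417 + (-208 - 7*7)) = 4 - (119262 + (-208 - 49)) = 4 - (119262 - 257) = 4 - 1*119005 = 4 - 119005 = -119001)
V = -1/119001 (V = 1/(-119001) = -1/119001 ≈ -8.4033e-6)
1/V = 1/(-1/119001) = -119001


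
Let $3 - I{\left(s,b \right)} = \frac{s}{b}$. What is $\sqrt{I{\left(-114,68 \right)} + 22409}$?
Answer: $\frac{\sqrt{25910210}}{34} \approx 149.71$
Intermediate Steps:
$I{\left(s,b \right)} = 3 - \frac{s}{b}$
$\sqrt{I{\left(-114,68 \right)} + 22409} = \sqrt{\left(3 - - \frac{114}{68}\right) + 22409} = \sqrt{\left(3 - \left(-114\right) \frac{1}{68}\right) + 22409} = \sqrt{\left(3 + \frac{57}{34}\right) + 22409} = \sqrt{\frac{159}{34} + 22409} = \sqrt{\frac{762065}{34}} = \frac{\sqrt{25910210}}{34}$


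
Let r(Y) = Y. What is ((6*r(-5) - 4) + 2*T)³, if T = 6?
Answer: -10648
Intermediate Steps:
((6*r(-5) - 4) + 2*T)³ = ((6*(-5) - 4) + 2*6)³ = ((-30 - 4) + 12)³ = (-34 + 12)³ = (-22)³ = -10648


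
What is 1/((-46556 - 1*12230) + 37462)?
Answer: -1/21324 ≈ -4.6896e-5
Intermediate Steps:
1/((-46556 - 1*12230) + 37462) = 1/((-46556 - 12230) + 37462) = 1/(-58786 + 37462) = 1/(-21324) = -1/21324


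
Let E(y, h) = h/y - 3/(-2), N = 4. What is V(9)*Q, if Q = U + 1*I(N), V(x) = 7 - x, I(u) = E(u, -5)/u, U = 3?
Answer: -49/8 ≈ -6.1250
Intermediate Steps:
E(y, h) = 3/2 + h/y (E(y, h) = h/y - 3*(-½) = h/y + 3/2 = 3/2 + h/y)
I(u) = (3/2 - 5/u)/u
Q = 49/16 (Q = 3 + 1*((½)*(-10 + 3*4)/4²) = 3 + 1*((½)*(1/16)*(-10 + 12)) = 3 + 1*((½)*(1/16)*2) = 3 + 1*(1/16) = 3 + 1/16 = 49/16 ≈ 3.0625)
V(9)*Q = (7 - 1*9)*(49/16) = (7 - 9)*(49/16) = -2*49/16 = -49/8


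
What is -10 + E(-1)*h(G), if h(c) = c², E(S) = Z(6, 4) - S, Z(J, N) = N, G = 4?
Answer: 70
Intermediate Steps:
E(S) = 4 - S
-10 + E(-1)*h(G) = -10 + (4 - 1*(-1))*4² = -10 + (4 + 1)*16 = -10 + 5*16 = -10 + 80 = 70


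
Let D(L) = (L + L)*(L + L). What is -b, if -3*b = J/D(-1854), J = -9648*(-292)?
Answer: 19564/286443 ≈ 0.068300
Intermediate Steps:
D(L) = 4*L**2 (D(L) = (2*L)*(2*L) = 4*L**2)
J = 2817216
b = -19564/286443 (b = -939072/(4*(-1854)**2) = -939072/(4*3437316) = -939072/13749264 = -1/3*19564/95481 = -19564/286443 ≈ -0.068300)
-b = -1*(-19564/286443) = 19564/286443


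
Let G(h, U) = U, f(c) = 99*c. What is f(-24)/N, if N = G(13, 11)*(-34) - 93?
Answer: 2376/467 ≈ 5.0878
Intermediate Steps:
N = -467 (N = 11*(-34) - 93 = -374 - 93 = -467)
f(-24)/N = (99*(-24))/(-467) = -2376*(-1/467) = 2376/467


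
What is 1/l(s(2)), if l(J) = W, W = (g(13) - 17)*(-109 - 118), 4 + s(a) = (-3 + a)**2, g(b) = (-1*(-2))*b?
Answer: -1/2043 ≈ -0.00048948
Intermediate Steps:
g(b) = 2*b
s(a) = -4 + (-3 + a)**2
W = -2043 (W = (2*13 - 17)*(-109 - 118) = (26 - 17)*(-227) = 9*(-227) = -2043)
l(J) = -2043
1/l(s(2)) = 1/(-2043) = -1/2043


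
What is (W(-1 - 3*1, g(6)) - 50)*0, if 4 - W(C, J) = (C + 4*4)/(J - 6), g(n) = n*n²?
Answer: 0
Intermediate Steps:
g(n) = n³
W(C, J) = 4 - (16 + C)/(-6 + J) (W(C, J) = 4 - (C + 4*4)/(J - 6) = 4 - (C + 16)/(-6 + J) = 4 - (16 + C)/(-6 + J))
(W(-1 - 3*1, g(6)) - 50)*0 = ((-40 - (-1 - 3*1) + 4*6³)/(-6 + 6³) - 50)*0 = ((-40 - (-1 - 3) + 4*216)/(-6 + 216) - 50)*0 = ((-40 - 1*(-4) + 864)/210 - 50)*0 = ((-40 + 4 + 864)/210 - 50)*0 = ((1/210)*828 - 50)*0 = (138/35 - 50)*0 = -1612/35*0 = 0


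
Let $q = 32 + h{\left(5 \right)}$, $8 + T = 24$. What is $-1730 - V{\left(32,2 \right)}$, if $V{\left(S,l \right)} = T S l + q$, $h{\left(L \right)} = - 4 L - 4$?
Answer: $-2762$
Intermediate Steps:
$h{\left(L \right)} = -4 - 4 L$
$T = 16$ ($T = -8 + 24 = 16$)
$q = 8$ ($q = 32 - 24 = 8$)
$V{\left(S,l \right)} = 8 + 16 S l$ ($V{\left(S,l \right)} = 16 S l + 8 = 8 + 16 S l$)
$-1730 - V{\left(32,2 \right)} = -1730 - \left(8 + 16 \cdot 32 \cdot 2\right) = -1730 - \left(8 + 1024\right) = -1730 - 1032 = -2762$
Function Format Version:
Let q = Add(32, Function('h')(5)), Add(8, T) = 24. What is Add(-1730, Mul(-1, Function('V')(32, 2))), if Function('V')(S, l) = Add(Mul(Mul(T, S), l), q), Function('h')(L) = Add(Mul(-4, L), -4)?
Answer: -2762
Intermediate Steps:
Function('h')(L) = Add(-4, Mul(-4, L))
T = 16 (T = Add(-8, 24) = 16)
q = 8 (q = Add(32, Add(-4, Mul(-4, 5))) = Add(32, Add(-4, -20)) = Add(32, -24) = 8)
Function('V')(S, l) = Add(8, Mul(16, S, l)) (Function('V')(S, l) = Add(Mul(Mul(16, S), l), 8) = Add(Mul(16, S, l), 8) = Add(8, Mul(16, S, l)))
Add(-1730, Mul(-1, Function('V')(32, 2))) = Add(-1730, Mul(-1, Add(8, Mul(16, 32, 2)))) = Add(-1730, Mul(-1, Add(8, 1024))) = Add(-1730, Mul(-1, 1032)) = Add(-1730, -1032) = -2762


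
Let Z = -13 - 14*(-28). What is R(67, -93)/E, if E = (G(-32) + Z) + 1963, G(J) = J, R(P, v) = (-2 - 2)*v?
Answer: 62/385 ≈ 0.16104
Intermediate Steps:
R(P, v) = -4*v
Z = 379 (Z = -13 + 392 = 379)
E = 2310 (E = (-32 + 379) + 1963 = 347 + 1963 = 2310)
R(67, -93)/E = -4*(-93)/2310 = 372*(1/2310) = 62/385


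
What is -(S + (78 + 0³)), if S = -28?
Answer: -50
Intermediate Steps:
-(S + (78 + 0³)) = -(-28 + (78 + 0³)) = -(-28 + (78 + 0)) = -(-28 + 78) = -1*50 = -50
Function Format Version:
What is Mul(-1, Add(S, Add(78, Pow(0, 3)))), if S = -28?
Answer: -50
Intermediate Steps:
Mul(-1, Add(S, Add(78, Pow(0, 3)))) = Mul(-1, Add(-28, Add(78, Pow(0, 3)))) = Mul(-1, Add(-28, Add(78, 0))) = Mul(-1, Add(-28, 78)) = Mul(-1, 50) = -50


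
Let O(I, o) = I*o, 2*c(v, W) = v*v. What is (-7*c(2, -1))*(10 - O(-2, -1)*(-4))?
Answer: -252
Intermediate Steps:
c(v, W) = v²/2 (c(v, W) = (v*v)/2 = v²/2)
(-7*c(2, -1))*(10 - O(-2, -1)*(-4)) = (-7*2²/2)*(10 - (-2*(-1))*(-4)) = (-7*4/2)*(10 - 2*(-4)) = (-7*2)*(10 - 1*(-8)) = -14*(10 + 8) = -14*18 = -252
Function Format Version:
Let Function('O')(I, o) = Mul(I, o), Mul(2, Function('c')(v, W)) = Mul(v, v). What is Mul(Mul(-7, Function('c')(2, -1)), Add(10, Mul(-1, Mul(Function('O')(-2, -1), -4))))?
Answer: -252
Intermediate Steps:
Function('c')(v, W) = Mul(Rational(1, 2), Pow(v, 2)) (Function('c')(v, W) = Mul(Rational(1, 2), Mul(v, v)) = Mul(Rational(1, 2), Pow(v, 2)))
Mul(Mul(-7, Function('c')(2, -1)), Add(10, Mul(-1, Mul(Function('O')(-2, -1), -4)))) = Mul(Mul(-7, Mul(Rational(1, 2), Pow(2, 2))), Add(10, Mul(-1, Mul(Mul(-2, -1), -4)))) = Mul(Mul(-7, Mul(Rational(1, 2), 4)), Add(10, Mul(-1, Mul(2, -4)))) = Mul(Mul(-7, 2), Add(10, Mul(-1, -8))) = Mul(-14, Add(10, 8)) = Mul(-14, 18) = -252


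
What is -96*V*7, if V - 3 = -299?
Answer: 198912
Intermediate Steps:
V = -296 (V = 3 - 299 = -296)
-96*V*7 = -96*(-296)*7 = 28416*7 = 198912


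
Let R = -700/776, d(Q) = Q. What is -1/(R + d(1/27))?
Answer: 5238/4531 ≈ 1.1560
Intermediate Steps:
R = -175/194 (R = -700*1/776 = -175/194 ≈ -0.90206)
-1/(R + d(1/27)) = -1/(-175/194 + 1/27) = -1/(-4531/5238) = -1*(-5238/4531) = 5238/4531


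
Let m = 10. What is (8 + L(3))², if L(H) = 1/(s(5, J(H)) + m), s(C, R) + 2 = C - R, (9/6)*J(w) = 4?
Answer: 63001/961 ≈ 65.558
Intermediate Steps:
J(w) = 8/3 (J(w) = (⅔)*4 = 8/3)
s(C, R) = -2 + C - R (s(C, R) = -2 + (C - R) = -2 + C - R)
L(H) = 3/31 (L(H) = 1/((-2 + 5 - 1*8/3) + 10) = 1/((-2 + 5 - 8/3) + 10) = 1/(⅓ + 10) = 1/(31/3) = 3/31)
(8 + L(3))² = (8 + 3/31)² = (251/31)² = 63001/961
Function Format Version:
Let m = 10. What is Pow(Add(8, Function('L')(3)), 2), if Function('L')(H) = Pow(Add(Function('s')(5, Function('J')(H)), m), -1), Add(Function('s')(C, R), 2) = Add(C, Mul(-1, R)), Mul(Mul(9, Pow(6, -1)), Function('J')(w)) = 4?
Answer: Rational(63001, 961) ≈ 65.558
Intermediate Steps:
Function('J')(w) = Rational(8, 3) (Function('J')(w) = Mul(Rational(2, 3), 4) = Rational(8, 3))
Function('s')(C, R) = Add(-2, C, Mul(-1, R)) (Function('s')(C, R) = Add(-2, Add(C, Mul(-1, R))) = Add(-2, C, Mul(-1, R)))
Function('L')(H) = Rational(3, 31) (Function('L')(H) = Pow(Add(Add(-2, 5, Mul(-1, Rational(8, 3))), 10), -1) = Pow(Add(Add(-2, 5, Rational(-8, 3)), 10), -1) = Pow(Add(Rational(1, 3), 10), -1) = Pow(Rational(31, 3), -1) = Rational(3, 31))
Pow(Add(8, Function('L')(3)), 2) = Pow(Add(8, Rational(3, 31)), 2) = Pow(Rational(251, 31), 2) = Rational(63001, 961)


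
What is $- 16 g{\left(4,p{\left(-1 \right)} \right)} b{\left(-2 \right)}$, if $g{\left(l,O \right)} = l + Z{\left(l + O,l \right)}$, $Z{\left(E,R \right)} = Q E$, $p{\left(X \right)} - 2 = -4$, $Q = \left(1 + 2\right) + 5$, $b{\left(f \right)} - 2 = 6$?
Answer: $-2560$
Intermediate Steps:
$b{\left(f \right)} = 8$ ($b{\left(f \right)} = 2 + 6 = 8$)
$Q = 8$ ($Q = 3 + 5 = 8$)
$p{\left(X \right)} = -2$ ($p{\left(X \right)} = 2 - 4 = -2$)
$Z{\left(E,R \right)} = 8 E$
$g{\left(l,O \right)} = 8 O + 9 l$ ($g{\left(l,O \right)} = l + 8 \left(l + O\right) = l + 8 \left(O + l\right) = l + \left(8 O + 8 l\right) = 8 O + 9 l$)
$- 16 g{\left(4,p{\left(-1 \right)} \right)} b{\left(-2 \right)} = - 16 \left(8 \left(-2\right) + 9 \cdot 4\right) 8 = - 16 \left(-16 + 36\right) 8 = \left(-16\right) 20 \cdot 8 = \left(-320\right) 8 = -2560$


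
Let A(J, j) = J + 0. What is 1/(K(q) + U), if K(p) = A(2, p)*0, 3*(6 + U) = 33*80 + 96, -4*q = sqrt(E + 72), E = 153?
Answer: 1/906 ≈ 0.0011038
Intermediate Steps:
A(J, j) = J
q = -15/4 (q = -sqrt(153 + 72)/4 = -sqrt(225)/4 = -1/4*15 = -15/4 ≈ -3.7500)
U = 906 (U = -6 + (33*80 + 96)/3 = -6 + (2640 + 96)/3 = -6 + (1/3)*2736 = -6 + 912 = 906)
K(p) = 0 (K(p) = 2*0 = 0)
1/(K(q) + U) = 1/(0 + 906) = 1/906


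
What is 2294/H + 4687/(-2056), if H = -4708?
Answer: -6695715/2419912 ≈ -2.7669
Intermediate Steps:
2294/H + 4687/(-2056) = 2294/(-4708) + 4687/(-2056) = 2294*(-1/4708) + 4687*(-1/2056) = -1147/2354 - 4687/2056 = -6695715/2419912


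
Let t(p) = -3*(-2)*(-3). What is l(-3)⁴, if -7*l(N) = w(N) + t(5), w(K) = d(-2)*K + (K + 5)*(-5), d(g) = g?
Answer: 234256/2401 ≈ 97.566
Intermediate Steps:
t(p) = -18 (t(p) = 6*(-3) = -18)
w(K) = -25 - 7*K (w(K) = -2*K + (K + 5)*(-5) = -2*K + (5 + K)*(-5) = -2*K + (-25 - 5*K) = -25 - 7*K)
l(N) = 43/7 + N (l(N) = -((-25 - 7*N) - 18)/7 = -(-43 - 7*N)/7 = 43/7 + N)
l(-3)⁴ = (43/7 - 3)⁴ = (22/7)⁴ = 234256/2401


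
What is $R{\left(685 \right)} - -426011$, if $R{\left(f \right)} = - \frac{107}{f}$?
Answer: $\frac{291817428}{685} \approx 4.2601 \cdot 10^{5}$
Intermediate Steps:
$R{\left(685 \right)} - -426011 = - \frac{107}{685} - -426011 = \left(-107\right) \frac{1}{685} + 426011 = - \frac{107}{685} + 426011 = \frac{291817428}{685}$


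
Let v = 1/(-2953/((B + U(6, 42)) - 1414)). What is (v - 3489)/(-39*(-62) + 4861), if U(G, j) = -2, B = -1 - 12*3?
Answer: -10301564/21494887 ≈ -0.47926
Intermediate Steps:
B = -37 (B = -1 - 36 = -37)
v = 1453/2953 (v = 1/(-2953/((-37 - 2) - 1414)) = 1/(-2953/(-39 - 1414)) = 1/(-2953/(-1453)) = 1/(-2953*(-1/1453)) = 1/(2953/1453) = 1453/2953 ≈ 0.49204)
(v - 3489)/(-39*(-62) + 4861) = (1453/2953 - 3489)/(-39*(-62) + 4861) = -10301564/(2953*(2418 + 4861)) = -10301564/2953/7279 = -10301564/2953*1/7279 = -10301564/21494887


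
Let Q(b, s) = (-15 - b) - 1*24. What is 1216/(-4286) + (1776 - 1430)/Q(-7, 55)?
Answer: -380467/34288 ≈ -11.096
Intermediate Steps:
Q(b, s) = -39 - b (Q(b, s) = (-15 - b) - 24 = -39 - b)
1216/(-4286) + (1776 - 1430)/Q(-7, 55) = 1216/(-4286) + (1776 - 1430)/(-39 - 1*(-7)) = 1216*(-1/4286) + 346/(-39 + 7) = -608/2143 + 346/(-32) = -608/2143 + 346*(-1/32) = -608/2143 - 173/16 = -380467/34288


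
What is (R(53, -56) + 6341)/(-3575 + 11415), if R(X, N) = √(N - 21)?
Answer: 6341/7840 + I*√77/7840 ≈ 0.8088 + 0.0011193*I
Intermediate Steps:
R(X, N) = √(-21 + N)
(R(53, -56) + 6341)/(-3575 + 11415) = (√(-21 - 56) + 6341)/(-3575 + 11415) = (√(-77) + 6341)/7840 = (I*√77 + 6341)*(1/7840) = (6341 + I*√77)*(1/7840) = 6341/7840 + I*√77/7840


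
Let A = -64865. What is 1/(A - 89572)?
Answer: -1/154437 ≈ -6.4751e-6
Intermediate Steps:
1/(A - 89572) = 1/(-64865 - 89572) = 1/(-154437) = -1/154437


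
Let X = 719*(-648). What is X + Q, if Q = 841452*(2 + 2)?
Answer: 2899896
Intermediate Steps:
X = -465912
Q = 3365808 (Q = 841452*4 = 3365808)
X + Q = -465912 + 3365808 = 2899896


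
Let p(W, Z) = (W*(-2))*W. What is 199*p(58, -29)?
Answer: -1338872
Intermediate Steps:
p(W, Z) = -2*W² (p(W, Z) = (-2*W)*W = -2*W²)
199*p(58, -29) = 199*(-2*58²) = 199*(-2*3364) = 199*(-6728) = -1338872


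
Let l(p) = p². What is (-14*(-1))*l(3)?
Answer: 126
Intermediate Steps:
(-14*(-1))*l(3) = -14*(-1)*3² = 14*9 = 126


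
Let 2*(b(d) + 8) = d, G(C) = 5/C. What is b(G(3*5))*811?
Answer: -38117/6 ≈ -6352.8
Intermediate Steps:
b(d) = -8 + d/2
b(G(3*5))*811 = (-8 + (5/((3*5)))/2)*811 = (-8 + (5/15)/2)*811 = (-8 + (5*(1/15))/2)*811 = (-8 + (1/2)*(1/3))*811 = (-8 + 1/6)*811 = -47/6*811 = -38117/6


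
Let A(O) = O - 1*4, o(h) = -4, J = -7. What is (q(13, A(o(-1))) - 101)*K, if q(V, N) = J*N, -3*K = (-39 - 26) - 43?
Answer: -1620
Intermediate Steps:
A(O) = -4 + O (A(O) = O - 4 = -4 + O)
K = 36 (K = -((-39 - 26) - 43)/3 = -(-65 - 43)/3 = -⅓*(-108) = 36)
q(V, N) = -7*N
(q(13, A(o(-1))) - 101)*K = (-7*(-4 - 4) - 101)*36 = (-7*(-8) - 101)*36 = (56 - 101)*36 = -45*36 = -1620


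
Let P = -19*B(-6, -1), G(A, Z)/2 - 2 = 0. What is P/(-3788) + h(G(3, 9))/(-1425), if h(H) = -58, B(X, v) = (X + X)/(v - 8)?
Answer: 21317/449825 ≈ 0.047390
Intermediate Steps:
G(A, Z) = 4 (G(A, Z) = 4 + 2*0 = 4 + 0 = 4)
B(X, v) = 2*X/(-8 + v) (B(X, v) = (2*X)/(-8 + v) = 2*X/(-8 + v))
P = -76/3 (P = -38*(-6)/(-8 - 1) = -38*(-6)/(-9) = -38*(-6)*(-1)/9 = -19*4/3 = -76/3 ≈ -25.333)
P/(-3788) + h(G(3, 9))/(-1425) = -76/3/(-3788) - 58/(-1425) = -76/3*(-1/3788) - 58*(-1/1425) = 19/2841 + 58/1425 = 21317/449825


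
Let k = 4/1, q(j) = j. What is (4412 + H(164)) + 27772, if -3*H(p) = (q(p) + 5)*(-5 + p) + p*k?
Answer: 69025/3 ≈ 23008.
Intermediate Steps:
k = 4 (k = 4*1 = 4)
H(p) = -4*p/3 - (-5 + p)*(5 + p)/3 (H(p) = -((p + 5)*(-5 + p) + p*4)/3 = -((5 + p)*(-5 + p) + 4*p)/3 = -((-5 + p)*(5 + p) + 4*p)/3 = -(4*p + (-5 + p)*(5 + p))/3 = -4*p/3 - (-5 + p)*(5 + p)/3)
(4412 + H(164)) + 27772 = (4412 + (25/3 - 4/3*164 - ⅓*164²)) + 27772 = (4412 + (25/3 - 656/3 - ⅓*26896)) + 27772 = (4412 + (25/3 - 656/3 - 26896/3)) + 27772 = (4412 - 27527/3) + 27772 = -14291/3 + 27772 = 69025/3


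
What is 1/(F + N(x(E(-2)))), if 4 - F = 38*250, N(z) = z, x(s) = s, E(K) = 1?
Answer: -1/9495 ≈ -0.00010532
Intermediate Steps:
F = -9496 (F = 4 - 38*250 = 4 - 1*9500 = 4 - 9500 = -9496)
1/(F + N(x(E(-2)))) = 1/(-9496 + 1) = 1/(-9495) = -1/9495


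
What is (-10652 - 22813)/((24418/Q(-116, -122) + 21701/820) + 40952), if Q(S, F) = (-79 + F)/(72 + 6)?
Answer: -1838567100/1730765087 ≈ -1.0623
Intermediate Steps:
Q(S, F) = -79/78 + F/78 (Q(S, F) = (-79 + F)/78 = (-79 + F)*(1/78) = -79/78 + F/78)
(-10652 - 22813)/((24418/Q(-116, -122) + 21701/820) + 40952) = (-10652 - 22813)/((24418/(-79/78 + (1/78)*(-122)) + 21701/820) + 40952) = -33465/((24418/(-79/78 - 61/39) + 21701*(1/820)) + 40952) = -33465/((24418/(-67/26) + 21701/820) + 40952) = -33465/((24418*(-26/67) + 21701/820) + 40952) = -33465/((-634868/67 + 21701/820) + 40952) = -33465/(-519137793/54940 + 40952) = -33465/1730765087/54940 = -33465*54940/1730765087 = -1838567100/1730765087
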